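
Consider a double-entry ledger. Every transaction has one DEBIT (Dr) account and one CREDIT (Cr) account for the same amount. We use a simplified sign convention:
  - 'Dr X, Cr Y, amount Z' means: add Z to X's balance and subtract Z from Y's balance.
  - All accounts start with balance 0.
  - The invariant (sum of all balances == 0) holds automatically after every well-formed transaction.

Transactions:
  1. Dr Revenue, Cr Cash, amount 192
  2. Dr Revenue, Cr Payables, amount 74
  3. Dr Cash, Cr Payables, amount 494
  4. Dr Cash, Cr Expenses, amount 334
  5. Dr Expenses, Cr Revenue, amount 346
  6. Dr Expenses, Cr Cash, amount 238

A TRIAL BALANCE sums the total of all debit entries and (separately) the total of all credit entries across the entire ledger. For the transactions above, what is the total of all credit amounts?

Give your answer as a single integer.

Txn 1: credit+=192
Txn 2: credit+=74
Txn 3: credit+=494
Txn 4: credit+=334
Txn 5: credit+=346
Txn 6: credit+=238
Total credits = 1678

Answer: 1678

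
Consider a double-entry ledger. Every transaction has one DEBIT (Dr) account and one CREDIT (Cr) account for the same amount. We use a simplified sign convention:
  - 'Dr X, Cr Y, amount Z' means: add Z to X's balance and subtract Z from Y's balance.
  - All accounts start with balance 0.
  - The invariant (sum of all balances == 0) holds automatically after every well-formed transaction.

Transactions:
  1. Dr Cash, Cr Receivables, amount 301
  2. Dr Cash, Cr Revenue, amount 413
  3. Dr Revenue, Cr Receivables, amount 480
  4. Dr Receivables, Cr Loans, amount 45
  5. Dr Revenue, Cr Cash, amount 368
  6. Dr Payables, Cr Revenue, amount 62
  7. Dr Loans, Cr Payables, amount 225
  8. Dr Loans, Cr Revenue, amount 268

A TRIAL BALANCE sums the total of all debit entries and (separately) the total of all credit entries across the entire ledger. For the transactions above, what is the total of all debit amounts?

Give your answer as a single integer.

Answer: 2162

Derivation:
Txn 1: debit+=301
Txn 2: debit+=413
Txn 3: debit+=480
Txn 4: debit+=45
Txn 5: debit+=368
Txn 6: debit+=62
Txn 7: debit+=225
Txn 8: debit+=268
Total debits = 2162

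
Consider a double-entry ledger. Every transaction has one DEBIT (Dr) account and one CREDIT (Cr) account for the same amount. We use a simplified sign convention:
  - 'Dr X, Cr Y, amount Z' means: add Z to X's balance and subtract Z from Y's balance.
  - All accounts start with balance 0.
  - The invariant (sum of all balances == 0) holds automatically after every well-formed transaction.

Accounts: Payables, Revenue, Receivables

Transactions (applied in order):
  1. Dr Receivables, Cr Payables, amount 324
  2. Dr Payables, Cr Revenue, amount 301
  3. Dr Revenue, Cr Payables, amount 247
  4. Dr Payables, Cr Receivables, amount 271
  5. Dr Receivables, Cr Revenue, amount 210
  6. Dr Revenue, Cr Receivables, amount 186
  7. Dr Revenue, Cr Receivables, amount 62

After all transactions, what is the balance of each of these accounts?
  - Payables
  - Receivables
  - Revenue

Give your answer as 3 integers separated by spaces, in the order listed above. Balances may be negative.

Answer: 1 15 -16

Derivation:
After txn 1 (Dr Receivables, Cr Payables, amount 324): Payables=-324 Receivables=324
After txn 2 (Dr Payables, Cr Revenue, amount 301): Payables=-23 Receivables=324 Revenue=-301
After txn 3 (Dr Revenue, Cr Payables, amount 247): Payables=-270 Receivables=324 Revenue=-54
After txn 4 (Dr Payables, Cr Receivables, amount 271): Payables=1 Receivables=53 Revenue=-54
After txn 5 (Dr Receivables, Cr Revenue, amount 210): Payables=1 Receivables=263 Revenue=-264
After txn 6 (Dr Revenue, Cr Receivables, amount 186): Payables=1 Receivables=77 Revenue=-78
After txn 7 (Dr Revenue, Cr Receivables, amount 62): Payables=1 Receivables=15 Revenue=-16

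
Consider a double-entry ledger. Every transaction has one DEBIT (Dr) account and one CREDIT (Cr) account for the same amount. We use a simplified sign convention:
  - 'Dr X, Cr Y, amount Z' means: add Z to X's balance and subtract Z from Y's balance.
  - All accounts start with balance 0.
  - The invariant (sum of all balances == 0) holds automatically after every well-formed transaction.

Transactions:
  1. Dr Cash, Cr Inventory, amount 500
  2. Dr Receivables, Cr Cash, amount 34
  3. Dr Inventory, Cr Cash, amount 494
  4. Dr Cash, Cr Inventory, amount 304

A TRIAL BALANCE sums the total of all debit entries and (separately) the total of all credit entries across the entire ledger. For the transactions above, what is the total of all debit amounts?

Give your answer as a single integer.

Answer: 1332

Derivation:
Txn 1: debit+=500
Txn 2: debit+=34
Txn 3: debit+=494
Txn 4: debit+=304
Total debits = 1332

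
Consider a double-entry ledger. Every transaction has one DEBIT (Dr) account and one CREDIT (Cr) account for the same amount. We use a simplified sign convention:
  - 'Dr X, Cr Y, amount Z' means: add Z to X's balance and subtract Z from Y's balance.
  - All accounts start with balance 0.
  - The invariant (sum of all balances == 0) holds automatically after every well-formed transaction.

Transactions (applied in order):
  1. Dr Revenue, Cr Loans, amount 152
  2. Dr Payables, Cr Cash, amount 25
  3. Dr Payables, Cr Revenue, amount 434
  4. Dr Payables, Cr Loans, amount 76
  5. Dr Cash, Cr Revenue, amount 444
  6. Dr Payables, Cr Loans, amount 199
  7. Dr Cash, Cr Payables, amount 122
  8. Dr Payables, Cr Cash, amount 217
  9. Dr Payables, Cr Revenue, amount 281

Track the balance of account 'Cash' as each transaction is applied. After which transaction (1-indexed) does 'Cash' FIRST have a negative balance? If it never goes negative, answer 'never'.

After txn 1: Cash=0
After txn 2: Cash=-25

Answer: 2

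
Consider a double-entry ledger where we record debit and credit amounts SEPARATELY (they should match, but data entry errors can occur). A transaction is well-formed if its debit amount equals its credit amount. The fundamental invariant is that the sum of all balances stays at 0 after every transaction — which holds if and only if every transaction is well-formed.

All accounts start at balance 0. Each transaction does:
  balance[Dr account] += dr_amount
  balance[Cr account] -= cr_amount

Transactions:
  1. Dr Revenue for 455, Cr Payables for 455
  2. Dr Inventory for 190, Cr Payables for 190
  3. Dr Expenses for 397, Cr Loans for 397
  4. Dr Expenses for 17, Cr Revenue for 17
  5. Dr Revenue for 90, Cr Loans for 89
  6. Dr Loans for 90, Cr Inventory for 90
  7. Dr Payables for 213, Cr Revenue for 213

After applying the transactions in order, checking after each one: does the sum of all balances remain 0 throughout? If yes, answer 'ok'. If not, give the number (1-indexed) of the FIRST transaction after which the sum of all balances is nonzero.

After txn 1: dr=455 cr=455 sum_balances=0
After txn 2: dr=190 cr=190 sum_balances=0
After txn 3: dr=397 cr=397 sum_balances=0
After txn 4: dr=17 cr=17 sum_balances=0
After txn 5: dr=90 cr=89 sum_balances=1
After txn 6: dr=90 cr=90 sum_balances=1
After txn 7: dr=213 cr=213 sum_balances=1

Answer: 5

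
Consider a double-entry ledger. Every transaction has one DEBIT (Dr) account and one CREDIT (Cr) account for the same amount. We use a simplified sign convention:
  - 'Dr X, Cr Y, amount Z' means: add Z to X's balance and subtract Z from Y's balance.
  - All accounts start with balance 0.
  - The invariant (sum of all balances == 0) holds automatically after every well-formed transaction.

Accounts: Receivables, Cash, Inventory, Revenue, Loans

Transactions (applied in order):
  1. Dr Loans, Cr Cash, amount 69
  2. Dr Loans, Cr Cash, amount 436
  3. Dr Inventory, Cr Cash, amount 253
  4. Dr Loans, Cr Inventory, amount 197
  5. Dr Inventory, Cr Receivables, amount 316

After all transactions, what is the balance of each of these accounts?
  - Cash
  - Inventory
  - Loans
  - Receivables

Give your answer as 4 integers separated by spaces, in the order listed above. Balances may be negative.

Answer: -758 372 702 -316

Derivation:
After txn 1 (Dr Loans, Cr Cash, amount 69): Cash=-69 Loans=69
After txn 2 (Dr Loans, Cr Cash, amount 436): Cash=-505 Loans=505
After txn 3 (Dr Inventory, Cr Cash, amount 253): Cash=-758 Inventory=253 Loans=505
After txn 4 (Dr Loans, Cr Inventory, amount 197): Cash=-758 Inventory=56 Loans=702
After txn 5 (Dr Inventory, Cr Receivables, amount 316): Cash=-758 Inventory=372 Loans=702 Receivables=-316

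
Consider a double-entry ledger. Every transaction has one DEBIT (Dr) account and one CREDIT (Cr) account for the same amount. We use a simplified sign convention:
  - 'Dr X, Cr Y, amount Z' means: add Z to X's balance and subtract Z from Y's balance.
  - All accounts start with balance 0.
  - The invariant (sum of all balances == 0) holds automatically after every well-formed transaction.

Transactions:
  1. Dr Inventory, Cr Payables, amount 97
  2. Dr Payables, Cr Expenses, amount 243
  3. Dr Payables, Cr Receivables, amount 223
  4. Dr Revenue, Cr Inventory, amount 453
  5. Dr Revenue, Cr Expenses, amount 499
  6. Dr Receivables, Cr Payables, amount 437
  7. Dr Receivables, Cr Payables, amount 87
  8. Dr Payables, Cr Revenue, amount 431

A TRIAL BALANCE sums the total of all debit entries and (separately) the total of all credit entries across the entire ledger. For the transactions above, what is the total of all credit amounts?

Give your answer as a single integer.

Txn 1: credit+=97
Txn 2: credit+=243
Txn 3: credit+=223
Txn 4: credit+=453
Txn 5: credit+=499
Txn 6: credit+=437
Txn 7: credit+=87
Txn 8: credit+=431
Total credits = 2470

Answer: 2470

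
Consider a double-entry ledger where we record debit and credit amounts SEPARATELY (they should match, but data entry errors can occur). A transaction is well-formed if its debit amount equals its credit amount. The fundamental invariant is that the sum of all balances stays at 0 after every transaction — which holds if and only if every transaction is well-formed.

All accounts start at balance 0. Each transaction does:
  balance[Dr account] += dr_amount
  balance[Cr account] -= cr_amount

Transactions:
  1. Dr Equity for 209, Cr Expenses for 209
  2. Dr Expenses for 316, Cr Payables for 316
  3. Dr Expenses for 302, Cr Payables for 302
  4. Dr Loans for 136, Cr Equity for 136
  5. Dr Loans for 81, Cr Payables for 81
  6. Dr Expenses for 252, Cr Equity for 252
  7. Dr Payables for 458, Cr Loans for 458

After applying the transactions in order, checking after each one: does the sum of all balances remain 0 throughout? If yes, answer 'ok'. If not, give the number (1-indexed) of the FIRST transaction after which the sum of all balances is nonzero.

Answer: ok

Derivation:
After txn 1: dr=209 cr=209 sum_balances=0
After txn 2: dr=316 cr=316 sum_balances=0
After txn 3: dr=302 cr=302 sum_balances=0
After txn 4: dr=136 cr=136 sum_balances=0
After txn 5: dr=81 cr=81 sum_balances=0
After txn 6: dr=252 cr=252 sum_balances=0
After txn 7: dr=458 cr=458 sum_balances=0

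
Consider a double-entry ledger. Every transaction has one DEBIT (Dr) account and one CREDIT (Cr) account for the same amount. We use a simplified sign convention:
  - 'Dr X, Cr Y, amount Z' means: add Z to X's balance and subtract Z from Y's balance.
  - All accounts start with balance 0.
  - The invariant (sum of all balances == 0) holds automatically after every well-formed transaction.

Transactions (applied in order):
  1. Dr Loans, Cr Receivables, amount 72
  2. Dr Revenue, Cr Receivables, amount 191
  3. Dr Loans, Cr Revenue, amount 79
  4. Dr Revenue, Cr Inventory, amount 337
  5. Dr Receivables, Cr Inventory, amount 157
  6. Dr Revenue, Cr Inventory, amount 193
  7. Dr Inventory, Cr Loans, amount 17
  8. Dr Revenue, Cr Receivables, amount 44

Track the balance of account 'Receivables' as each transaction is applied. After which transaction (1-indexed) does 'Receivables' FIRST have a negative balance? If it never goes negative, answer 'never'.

After txn 1: Receivables=-72

Answer: 1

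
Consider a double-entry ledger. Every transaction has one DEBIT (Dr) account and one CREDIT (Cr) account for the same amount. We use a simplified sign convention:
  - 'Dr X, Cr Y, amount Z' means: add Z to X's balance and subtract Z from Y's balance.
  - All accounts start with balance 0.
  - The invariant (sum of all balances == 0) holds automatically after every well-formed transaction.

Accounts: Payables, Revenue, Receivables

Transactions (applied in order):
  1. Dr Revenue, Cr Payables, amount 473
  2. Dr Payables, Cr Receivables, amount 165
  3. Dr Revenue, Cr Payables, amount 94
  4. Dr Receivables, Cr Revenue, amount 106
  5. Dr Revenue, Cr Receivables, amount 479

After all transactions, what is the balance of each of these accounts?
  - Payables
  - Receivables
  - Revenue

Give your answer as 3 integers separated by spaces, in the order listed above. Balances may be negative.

Answer: -402 -538 940

Derivation:
After txn 1 (Dr Revenue, Cr Payables, amount 473): Payables=-473 Revenue=473
After txn 2 (Dr Payables, Cr Receivables, amount 165): Payables=-308 Receivables=-165 Revenue=473
After txn 3 (Dr Revenue, Cr Payables, amount 94): Payables=-402 Receivables=-165 Revenue=567
After txn 4 (Dr Receivables, Cr Revenue, amount 106): Payables=-402 Receivables=-59 Revenue=461
After txn 5 (Dr Revenue, Cr Receivables, amount 479): Payables=-402 Receivables=-538 Revenue=940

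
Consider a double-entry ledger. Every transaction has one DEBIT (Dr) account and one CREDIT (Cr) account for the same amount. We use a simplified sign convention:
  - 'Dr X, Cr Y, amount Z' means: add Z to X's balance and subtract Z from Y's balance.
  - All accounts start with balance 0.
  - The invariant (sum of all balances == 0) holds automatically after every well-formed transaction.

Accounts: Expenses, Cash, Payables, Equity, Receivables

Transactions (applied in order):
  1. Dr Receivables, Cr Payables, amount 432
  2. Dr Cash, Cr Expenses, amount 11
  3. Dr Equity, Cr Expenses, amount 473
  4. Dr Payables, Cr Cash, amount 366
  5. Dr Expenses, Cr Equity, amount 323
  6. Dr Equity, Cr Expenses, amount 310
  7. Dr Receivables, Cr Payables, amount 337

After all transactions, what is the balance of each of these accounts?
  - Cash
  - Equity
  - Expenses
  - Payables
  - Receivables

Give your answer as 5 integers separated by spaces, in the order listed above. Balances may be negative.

After txn 1 (Dr Receivables, Cr Payables, amount 432): Payables=-432 Receivables=432
After txn 2 (Dr Cash, Cr Expenses, amount 11): Cash=11 Expenses=-11 Payables=-432 Receivables=432
After txn 3 (Dr Equity, Cr Expenses, amount 473): Cash=11 Equity=473 Expenses=-484 Payables=-432 Receivables=432
After txn 4 (Dr Payables, Cr Cash, amount 366): Cash=-355 Equity=473 Expenses=-484 Payables=-66 Receivables=432
After txn 5 (Dr Expenses, Cr Equity, amount 323): Cash=-355 Equity=150 Expenses=-161 Payables=-66 Receivables=432
After txn 6 (Dr Equity, Cr Expenses, amount 310): Cash=-355 Equity=460 Expenses=-471 Payables=-66 Receivables=432
After txn 7 (Dr Receivables, Cr Payables, amount 337): Cash=-355 Equity=460 Expenses=-471 Payables=-403 Receivables=769

Answer: -355 460 -471 -403 769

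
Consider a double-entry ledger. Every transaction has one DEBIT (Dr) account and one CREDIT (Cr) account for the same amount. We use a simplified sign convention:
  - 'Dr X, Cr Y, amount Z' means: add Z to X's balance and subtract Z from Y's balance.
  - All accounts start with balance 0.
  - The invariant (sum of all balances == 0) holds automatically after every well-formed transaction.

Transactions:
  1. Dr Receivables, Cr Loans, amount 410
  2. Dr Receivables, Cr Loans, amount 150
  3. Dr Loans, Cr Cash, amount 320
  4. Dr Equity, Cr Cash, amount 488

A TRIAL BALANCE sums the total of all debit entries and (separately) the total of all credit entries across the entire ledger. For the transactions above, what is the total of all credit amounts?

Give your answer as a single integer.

Answer: 1368

Derivation:
Txn 1: credit+=410
Txn 2: credit+=150
Txn 3: credit+=320
Txn 4: credit+=488
Total credits = 1368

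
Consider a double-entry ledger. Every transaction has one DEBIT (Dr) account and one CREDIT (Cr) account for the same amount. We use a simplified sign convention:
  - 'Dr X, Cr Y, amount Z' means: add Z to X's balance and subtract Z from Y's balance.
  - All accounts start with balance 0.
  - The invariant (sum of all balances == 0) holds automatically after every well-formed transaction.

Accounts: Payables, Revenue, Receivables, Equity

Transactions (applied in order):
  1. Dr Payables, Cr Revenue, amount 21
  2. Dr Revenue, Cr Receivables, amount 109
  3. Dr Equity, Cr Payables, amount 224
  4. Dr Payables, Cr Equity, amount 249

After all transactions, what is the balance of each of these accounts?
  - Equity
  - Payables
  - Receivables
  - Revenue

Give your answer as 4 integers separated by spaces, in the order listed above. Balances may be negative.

Answer: -25 46 -109 88

Derivation:
After txn 1 (Dr Payables, Cr Revenue, amount 21): Payables=21 Revenue=-21
After txn 2 (Dr Revenue, Cr Receivables, amount 109): Payables=21 Receivables=-109 Revenue=88
After txn 3 (Dr Equity, Cr Payables, amount 224): Equity=224 Payables=-203 Receivables=-109 Revenue=88
After txn 4 (Dr Payables, Cr Equity, amount 249): Equity=-25 Payables=46 Receivables=-109 Revenue=88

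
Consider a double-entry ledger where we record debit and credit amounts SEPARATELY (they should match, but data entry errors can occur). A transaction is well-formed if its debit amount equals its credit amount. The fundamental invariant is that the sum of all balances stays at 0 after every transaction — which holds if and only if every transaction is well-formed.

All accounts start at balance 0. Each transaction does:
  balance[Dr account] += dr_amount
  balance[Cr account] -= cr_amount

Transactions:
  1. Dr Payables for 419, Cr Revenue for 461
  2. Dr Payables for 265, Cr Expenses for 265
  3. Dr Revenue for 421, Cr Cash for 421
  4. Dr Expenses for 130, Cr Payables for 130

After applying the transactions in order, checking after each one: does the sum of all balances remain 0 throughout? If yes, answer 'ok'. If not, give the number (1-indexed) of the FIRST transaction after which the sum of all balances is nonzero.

After txn 1: dr=419 cr=461 sum_balances=-42
After txn 2: dr=265 cr=265 sum_balances=-42
After txn 3: dr=421 cr=421 sum_balances=-42
After txn 4: dr=130 cr=130 sum_balances=-42

Answer: 1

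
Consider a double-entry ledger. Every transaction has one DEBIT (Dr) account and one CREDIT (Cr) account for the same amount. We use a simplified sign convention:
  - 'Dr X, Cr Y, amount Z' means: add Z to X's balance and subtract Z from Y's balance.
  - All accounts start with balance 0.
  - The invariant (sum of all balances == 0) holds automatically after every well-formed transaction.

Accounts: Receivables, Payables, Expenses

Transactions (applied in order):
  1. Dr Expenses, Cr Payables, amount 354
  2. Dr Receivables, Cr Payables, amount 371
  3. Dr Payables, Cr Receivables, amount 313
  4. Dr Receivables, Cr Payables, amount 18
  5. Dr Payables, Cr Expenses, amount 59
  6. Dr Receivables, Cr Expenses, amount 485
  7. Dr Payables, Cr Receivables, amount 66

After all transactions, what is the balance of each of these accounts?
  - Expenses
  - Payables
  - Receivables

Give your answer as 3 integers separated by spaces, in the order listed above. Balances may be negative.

Answer: -190 -305 495

Derivation:
After txn 1 (Dr Expenses, Cr Payables, amount 354): Expenses=354 Payables=-354
After txn 2 (Dr Receivables, Cr Payables, amount 371): Expenses=354 Payables=-725 Receivables=371
After txn 3 (Dr Payables, Cr Receivables, amount 313): Expenses=354 Payables=-412 Receivables=58
After txn 4 (Dr Receivables, Cr Payables, amount 18): Expenses=354 Payables=-430 Receivables=76
After txn 5 (Dr Payables, Cr Expenses, amount 59): Expenses=295 Payables=-371 Receivables=76
After txn 6 (Dr Receivables, Cr Expenses, amount 485): Expenses=-190 Payables=-371 Receivables=561
After txn 7 (Dr Payables, Cr Receivables, amount 66): Expenses=-190 Payables=-305 Receivables=495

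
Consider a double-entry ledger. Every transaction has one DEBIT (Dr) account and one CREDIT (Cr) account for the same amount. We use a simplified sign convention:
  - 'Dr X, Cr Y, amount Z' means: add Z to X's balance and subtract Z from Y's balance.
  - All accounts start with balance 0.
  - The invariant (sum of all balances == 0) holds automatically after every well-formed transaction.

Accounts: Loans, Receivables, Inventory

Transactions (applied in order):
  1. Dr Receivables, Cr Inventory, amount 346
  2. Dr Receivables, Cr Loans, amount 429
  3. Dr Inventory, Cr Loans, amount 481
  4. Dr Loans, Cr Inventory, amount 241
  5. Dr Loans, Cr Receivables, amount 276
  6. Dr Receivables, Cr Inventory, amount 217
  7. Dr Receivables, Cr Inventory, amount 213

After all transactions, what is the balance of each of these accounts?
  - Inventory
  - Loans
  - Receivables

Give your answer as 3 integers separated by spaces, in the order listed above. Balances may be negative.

Answer: -536 -393 929

Derivation:
After txn 1 (Dr Receivables, Cr Inventory, amount 346): Inventory=-346 Receivables=346
After txn 2 (Dr Receivables, Cr Loans, amount 429): Inventory=-346 Loans=-429 Receivables=775
After txn 3 (Dr Inventory, Cr Loans, amount 481): Inventory=135 Loans=-910 Receivables=775
After txn 4 (Dr Loans, Cr Inventory, amount 241): Inventory=-106 Loans=-669 Receivables=775
After txn 5 (Dr Loans, Cr Receivables, amount 276): Inventory=-106 Loans=-393 Receivables=499
After txn 6 (Dr Receivables, Cr Inventory, amount 217): Inventory=-323 Loans=-393 Receivables=716
After txn 7 (Dr Receivables, Cr Inventory, amount 213): Inventory=-536 Loans=-393 Receivables=929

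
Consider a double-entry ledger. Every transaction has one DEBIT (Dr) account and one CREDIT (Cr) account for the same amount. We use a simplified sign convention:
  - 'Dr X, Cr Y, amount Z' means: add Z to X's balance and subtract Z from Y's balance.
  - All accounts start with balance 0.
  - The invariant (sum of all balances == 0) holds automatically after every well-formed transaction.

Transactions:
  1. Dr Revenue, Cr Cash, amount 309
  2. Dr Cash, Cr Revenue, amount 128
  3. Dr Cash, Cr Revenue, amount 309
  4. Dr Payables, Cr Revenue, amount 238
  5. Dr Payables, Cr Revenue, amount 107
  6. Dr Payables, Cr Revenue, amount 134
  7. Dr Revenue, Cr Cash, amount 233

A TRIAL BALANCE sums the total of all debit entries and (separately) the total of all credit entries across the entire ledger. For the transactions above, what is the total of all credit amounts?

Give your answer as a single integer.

Answer: 1458

Derivation:
Txn 1: credit+=309
Txn 2: credit+=128
Txn 3: credit+=309
Txn 4: credit+=238
Txn 5: credit+=107
Txn 6: credit+=134
Txn 7: credit+=233
Total credits = 1458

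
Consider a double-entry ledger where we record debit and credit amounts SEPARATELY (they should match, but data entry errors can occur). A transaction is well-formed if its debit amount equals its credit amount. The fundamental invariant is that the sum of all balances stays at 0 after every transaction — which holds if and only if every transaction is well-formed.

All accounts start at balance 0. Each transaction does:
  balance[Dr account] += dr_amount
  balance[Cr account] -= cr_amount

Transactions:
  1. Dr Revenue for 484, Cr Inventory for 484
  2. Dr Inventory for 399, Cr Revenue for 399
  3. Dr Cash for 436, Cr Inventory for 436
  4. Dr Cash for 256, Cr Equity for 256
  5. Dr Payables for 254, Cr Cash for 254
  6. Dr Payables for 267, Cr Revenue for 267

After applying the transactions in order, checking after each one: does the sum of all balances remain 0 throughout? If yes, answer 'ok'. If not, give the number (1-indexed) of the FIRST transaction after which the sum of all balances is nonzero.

After txn 1: dr=484 cr=484 sum_balances=0
After txn 2: dr=399 cr=399 sum_balances=0
After txn 3: dr=436 cr=436 sum_balances=0
After txn 4: dr=256 cr=256 sum_balances=0
After txn 5: dr=254 cr=254 sum_balances=0
After txn 6: dr=267 cr=267 sum_balances=0

Answer: ok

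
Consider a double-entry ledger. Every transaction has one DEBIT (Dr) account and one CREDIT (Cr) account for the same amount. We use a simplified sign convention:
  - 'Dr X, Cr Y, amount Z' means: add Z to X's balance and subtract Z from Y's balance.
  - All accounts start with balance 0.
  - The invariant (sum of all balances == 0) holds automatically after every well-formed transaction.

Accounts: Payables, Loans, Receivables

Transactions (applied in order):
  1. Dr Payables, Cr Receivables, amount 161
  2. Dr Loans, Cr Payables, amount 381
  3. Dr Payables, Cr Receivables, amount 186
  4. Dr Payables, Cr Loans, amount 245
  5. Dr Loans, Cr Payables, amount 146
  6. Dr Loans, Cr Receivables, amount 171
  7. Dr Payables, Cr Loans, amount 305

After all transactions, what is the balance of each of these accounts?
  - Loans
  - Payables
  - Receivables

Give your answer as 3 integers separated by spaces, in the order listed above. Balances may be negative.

Answer: 148 370 -518

Derivation:
After txn 1 (Dr Payables, Cr Receivables, amount 161): Payables=161 Receivables=-161
After txn 2 (Dr Loans, Cr Payables, amount 381): Loans=381 Payables=-220 Receivables=-161
After txn 3 (Dr Payables, Cr Receivables, amount 186): Loans=381 Payables=-34 Receivables=-347
After txn 4 (Dr Payables, Cr Loans, amount 245): Loans=136 Payables=211 Receivables=-347
After txn 5 (Dr Loans, Cr Payables, amount 146): Loans=282 Payables=65 Receivables=-347
After txn 6 (Dr Loans, Cr Receivables, amount 171): Loans=453 Payables=65 Receivables=-518
After txn 7 (Dr Payables, Cr Loans, amount 305): Loans=148 Payables=370 Receivables=-518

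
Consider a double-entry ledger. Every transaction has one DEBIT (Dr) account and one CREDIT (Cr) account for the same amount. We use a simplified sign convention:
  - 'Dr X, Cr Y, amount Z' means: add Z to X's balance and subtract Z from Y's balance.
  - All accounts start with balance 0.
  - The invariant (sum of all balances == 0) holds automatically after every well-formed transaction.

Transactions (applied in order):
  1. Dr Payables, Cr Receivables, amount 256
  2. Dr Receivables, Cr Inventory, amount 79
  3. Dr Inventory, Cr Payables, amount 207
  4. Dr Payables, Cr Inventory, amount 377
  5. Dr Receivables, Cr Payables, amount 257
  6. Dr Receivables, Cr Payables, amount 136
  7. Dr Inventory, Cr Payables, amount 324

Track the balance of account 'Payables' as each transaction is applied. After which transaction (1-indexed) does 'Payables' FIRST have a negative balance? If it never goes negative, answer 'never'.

Answer: 7

Derivation:
After txn 1: Payables=256
After txn 2: Payables=256
After txn 3: Payables=49
After txn 4: Payables=426
After txn 5: Payables=169
After txn 6: Payables=33
After txn 7: Payables=-291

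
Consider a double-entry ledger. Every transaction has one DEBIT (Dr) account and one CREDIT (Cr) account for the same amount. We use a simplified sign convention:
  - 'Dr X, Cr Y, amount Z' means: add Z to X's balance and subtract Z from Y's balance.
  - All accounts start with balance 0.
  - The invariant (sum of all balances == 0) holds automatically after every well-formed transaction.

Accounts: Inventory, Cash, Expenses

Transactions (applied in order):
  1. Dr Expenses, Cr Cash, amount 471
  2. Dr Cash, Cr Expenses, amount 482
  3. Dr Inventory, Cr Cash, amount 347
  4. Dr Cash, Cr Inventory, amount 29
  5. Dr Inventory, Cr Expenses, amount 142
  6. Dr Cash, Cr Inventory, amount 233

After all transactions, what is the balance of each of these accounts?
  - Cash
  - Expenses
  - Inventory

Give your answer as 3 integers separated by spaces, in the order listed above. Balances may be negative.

Answer: -74 -153 227

Derivation:
After txn 1 (Dr Expenses, Cr Cash, amount 471): Cash=-471 Expenses=471
After txn 2 (Dr Cash, Cr Expenses, amount 482): Cash=11 Expenses=-11
After txn 3 (Dr Inventory, Cr Cash, amount 347): Cash=-336 Expenses=-11 Inventory=347
After txn 4 (Dr Cash, Cr Inventory, amount 29): Cash=-307 Expenses=-11 Inventory=318
After txn 5 (Dr Inventory, Cr Expenses, amount 142): Cash=-307 Expenses=-153 Inventory=460
After txn 6 (Dr Cash, Cr Inventory, amount 233): Cash=-74 Expenses=-153 Inventory=227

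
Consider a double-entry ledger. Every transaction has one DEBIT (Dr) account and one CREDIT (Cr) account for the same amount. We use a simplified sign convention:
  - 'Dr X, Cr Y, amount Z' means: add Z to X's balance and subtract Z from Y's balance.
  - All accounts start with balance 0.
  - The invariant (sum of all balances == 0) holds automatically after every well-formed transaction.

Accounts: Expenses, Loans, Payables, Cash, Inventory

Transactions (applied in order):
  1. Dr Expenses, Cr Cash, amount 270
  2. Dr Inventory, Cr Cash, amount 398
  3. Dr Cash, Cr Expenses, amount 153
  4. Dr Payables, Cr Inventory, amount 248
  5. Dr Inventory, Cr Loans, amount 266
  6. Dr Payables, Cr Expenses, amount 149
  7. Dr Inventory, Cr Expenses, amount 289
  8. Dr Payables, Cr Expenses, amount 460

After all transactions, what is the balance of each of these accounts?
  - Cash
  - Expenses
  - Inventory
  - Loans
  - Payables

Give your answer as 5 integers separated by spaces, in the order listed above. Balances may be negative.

After txn 1 (Dr Expenses, Cr Cash, amount 270): Cash=-270 Expenses=270
After txn 2 (Dr Inventory, Cr Cash, amount 398): Cash=-668 Expenses=270 Inventory=398
After txn 3 (Dr Cash, Cr Expenses, amount 153): Cash=-515 Expenses=117 Inventory=398
After txn 4 (Dr Payables, Cr Inventory, amount 248): Cash=-515 Expenses=117 Inventory=150 Payables=248
After txn 5 (Dr Inventory, Cr Loans, amount 266): Cash=-515 Expenses=117 Inventory=416 Loans=-266 Payables=248
After txn 6 (Dr Payables, Cr Expenses, amount 149): Cash=-515 Expenses=-32 Inventory=416 Loans=-266 Payables=397
After txn 7 (Dr Inventory, Cr Expenses, amount 289): Cash=-515 Expenses=-321 Inventory=705 Loans=-266 Payables=397
After txn 8 (Dr Payables, Cr Expenses, amount 460): Cash=-515 Expenses=-781 Inventory=705 Loans=-266 Payables=857

Answer: -515 -781 705 -266 857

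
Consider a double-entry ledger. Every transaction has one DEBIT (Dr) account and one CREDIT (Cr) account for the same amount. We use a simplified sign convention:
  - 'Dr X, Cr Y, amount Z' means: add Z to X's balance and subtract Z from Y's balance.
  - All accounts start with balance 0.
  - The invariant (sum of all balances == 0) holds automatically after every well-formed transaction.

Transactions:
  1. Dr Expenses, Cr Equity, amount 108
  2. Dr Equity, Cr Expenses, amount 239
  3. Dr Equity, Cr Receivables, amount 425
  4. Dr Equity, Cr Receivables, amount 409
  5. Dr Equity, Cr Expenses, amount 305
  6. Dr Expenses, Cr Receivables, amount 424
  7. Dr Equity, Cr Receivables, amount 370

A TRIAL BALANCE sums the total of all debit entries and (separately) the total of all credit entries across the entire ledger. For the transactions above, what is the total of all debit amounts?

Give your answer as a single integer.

Txn 1: debit+=108
Txn 2: debit+=239
Txn 3: debit+=425
Txn 4: debit+=409
Txn 5: debit+=305
Txn 6: debit+=424
Txn 7: debit+=370
Total debits = 2280

Answer: 2280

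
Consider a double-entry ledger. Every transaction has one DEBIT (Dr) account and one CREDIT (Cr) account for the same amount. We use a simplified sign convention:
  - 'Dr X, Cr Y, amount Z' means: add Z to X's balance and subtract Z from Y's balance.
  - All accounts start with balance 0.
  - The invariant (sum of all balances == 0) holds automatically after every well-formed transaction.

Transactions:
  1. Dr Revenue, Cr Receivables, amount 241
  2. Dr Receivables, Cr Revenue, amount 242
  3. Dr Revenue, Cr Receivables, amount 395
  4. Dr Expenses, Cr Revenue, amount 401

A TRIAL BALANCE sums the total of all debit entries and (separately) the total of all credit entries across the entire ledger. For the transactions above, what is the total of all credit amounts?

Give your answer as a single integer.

Txn 1: credit+=241
Txn 2: credit+=242
Txn 3: credit+=395
Txn 4: credit+=401
Total credits = 1279

Answer: 1279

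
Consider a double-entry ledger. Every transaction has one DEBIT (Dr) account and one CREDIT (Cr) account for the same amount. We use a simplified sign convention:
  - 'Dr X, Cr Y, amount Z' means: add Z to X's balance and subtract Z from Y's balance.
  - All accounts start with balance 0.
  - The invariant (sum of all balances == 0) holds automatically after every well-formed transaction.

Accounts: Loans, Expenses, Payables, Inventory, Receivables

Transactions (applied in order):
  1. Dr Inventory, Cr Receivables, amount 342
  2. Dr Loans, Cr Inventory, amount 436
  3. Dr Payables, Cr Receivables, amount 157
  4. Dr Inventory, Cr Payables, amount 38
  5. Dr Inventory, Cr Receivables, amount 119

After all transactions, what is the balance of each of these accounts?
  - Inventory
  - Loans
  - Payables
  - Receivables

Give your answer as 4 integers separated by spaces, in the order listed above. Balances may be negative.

After txn 1 (Dr Inventory, Cr Receivables, amount 342): Inventory=342 Receivables=-342
After txn 2 (Dr Loans, Cr Inventory, amount 436): Inventory=-94 Loans=436 Receivables=-342
After txn 3 (Dr Payables, Cr Receivables, amount 157): Inventory=-94 Loans=436 Payables=157 Receivables=-499
After txn 4 (Dr Inventory, Cr Payables, amount 38): Inventory=-56 Loans=436 Payables=119 Receivables=-499
After txn 5 (Dr Inventory, Cr Receivables, amount 119): Inventory=63 Loans=436 Payables=119 Receivables=-618

Answer: 63 436 119 -618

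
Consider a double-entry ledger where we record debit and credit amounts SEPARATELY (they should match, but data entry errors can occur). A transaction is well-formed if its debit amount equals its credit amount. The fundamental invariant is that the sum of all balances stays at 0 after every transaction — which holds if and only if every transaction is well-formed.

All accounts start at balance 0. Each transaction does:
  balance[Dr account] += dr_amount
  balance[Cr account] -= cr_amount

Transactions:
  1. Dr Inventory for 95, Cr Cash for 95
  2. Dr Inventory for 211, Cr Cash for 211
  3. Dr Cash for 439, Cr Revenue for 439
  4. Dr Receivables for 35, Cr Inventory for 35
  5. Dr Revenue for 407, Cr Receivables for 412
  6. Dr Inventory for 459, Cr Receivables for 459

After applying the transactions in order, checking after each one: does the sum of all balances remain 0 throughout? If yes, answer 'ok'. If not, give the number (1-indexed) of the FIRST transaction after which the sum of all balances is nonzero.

Answer: 5

Derivation:
After txn 1: dr=95 cr=95 sum_balances=0
After txn 2: dr=211 cr=211 sum_balances=0
After txn 3: dr=439 cr=439 sum_balances=0
After txn 4: dr=35 cr=35 sum_balances=0
After txn 5: dr=407 cr=412 sum_balances=-5
After txn 6: dr=459 cr=459 sum_balances=-5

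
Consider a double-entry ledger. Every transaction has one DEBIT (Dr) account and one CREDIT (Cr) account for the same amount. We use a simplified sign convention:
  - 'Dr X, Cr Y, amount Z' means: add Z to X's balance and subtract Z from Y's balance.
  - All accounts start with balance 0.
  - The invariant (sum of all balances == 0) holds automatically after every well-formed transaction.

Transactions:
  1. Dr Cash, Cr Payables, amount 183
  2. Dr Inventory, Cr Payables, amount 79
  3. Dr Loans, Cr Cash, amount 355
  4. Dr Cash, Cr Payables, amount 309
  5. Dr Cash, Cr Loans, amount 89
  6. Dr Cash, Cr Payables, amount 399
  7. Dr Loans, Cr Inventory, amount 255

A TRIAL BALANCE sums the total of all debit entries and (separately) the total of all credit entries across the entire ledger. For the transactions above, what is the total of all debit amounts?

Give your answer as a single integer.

Txn 1: debit+=183
Txn 2: debit+=79
Txn 3: debit+=355
Txn 4: debit+=309
Txn 5: debit+=89
Txn 6: debit+=399
Txn 7: debit+=255
Total debits = 1669

Answer: 1669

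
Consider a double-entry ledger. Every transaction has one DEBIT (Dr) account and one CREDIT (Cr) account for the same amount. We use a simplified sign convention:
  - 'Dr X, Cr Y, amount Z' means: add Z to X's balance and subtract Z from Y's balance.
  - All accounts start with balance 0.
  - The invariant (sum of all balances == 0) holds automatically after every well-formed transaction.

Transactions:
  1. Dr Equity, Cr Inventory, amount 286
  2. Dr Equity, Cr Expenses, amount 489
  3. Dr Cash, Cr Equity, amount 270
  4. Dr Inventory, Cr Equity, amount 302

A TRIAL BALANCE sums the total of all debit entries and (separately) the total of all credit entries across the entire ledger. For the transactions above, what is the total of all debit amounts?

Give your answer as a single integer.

Txn 1: debit+=286
Txn 2: debit+=489
Txn 3: debit+=270
Txn 4: debit+=302
Total debits = 1347

Answer: 1347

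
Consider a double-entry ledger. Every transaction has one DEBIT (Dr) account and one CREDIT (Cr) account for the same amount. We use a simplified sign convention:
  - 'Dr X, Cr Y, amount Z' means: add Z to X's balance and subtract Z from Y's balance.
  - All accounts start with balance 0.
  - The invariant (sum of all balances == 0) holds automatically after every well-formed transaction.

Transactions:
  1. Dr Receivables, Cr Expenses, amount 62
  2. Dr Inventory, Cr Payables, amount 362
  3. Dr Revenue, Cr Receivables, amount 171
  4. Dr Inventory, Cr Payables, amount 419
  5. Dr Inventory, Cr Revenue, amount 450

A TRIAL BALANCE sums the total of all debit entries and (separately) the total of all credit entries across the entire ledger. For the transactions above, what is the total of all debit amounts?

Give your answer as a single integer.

Txn 1: debit+=62
Txn 2: debit+=362
Txn 3: debit+=171
Txn 4: debit+=419
Txn 5: debit+=450
Total debits = 1464

Answer: 1464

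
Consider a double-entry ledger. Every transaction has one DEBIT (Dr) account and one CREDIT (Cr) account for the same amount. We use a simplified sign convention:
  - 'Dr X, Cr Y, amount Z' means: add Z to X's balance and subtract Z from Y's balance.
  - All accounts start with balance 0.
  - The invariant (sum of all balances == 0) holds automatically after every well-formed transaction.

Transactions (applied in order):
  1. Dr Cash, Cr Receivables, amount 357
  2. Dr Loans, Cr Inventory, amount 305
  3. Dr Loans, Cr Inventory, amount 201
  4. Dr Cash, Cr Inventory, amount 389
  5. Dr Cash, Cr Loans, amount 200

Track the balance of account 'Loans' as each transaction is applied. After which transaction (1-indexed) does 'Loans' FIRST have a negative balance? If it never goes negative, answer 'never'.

Answer: never

Derivation:
After txn 1: Loans=0
After txn 2: Loans=305
After txn 3: Loans=506
After txn 4: Loans=506
After txn 5: Loans=306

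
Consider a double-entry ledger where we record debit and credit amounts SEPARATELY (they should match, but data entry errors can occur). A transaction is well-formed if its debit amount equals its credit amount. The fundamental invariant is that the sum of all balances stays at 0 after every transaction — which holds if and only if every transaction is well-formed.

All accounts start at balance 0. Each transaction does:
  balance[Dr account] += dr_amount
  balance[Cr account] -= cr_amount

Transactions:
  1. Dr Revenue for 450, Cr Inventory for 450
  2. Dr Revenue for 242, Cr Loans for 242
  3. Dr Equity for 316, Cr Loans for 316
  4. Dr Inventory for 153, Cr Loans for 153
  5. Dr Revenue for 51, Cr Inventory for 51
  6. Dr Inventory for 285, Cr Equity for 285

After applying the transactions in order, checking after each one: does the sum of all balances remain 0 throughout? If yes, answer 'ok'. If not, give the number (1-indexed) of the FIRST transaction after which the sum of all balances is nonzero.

After txn 1: dr=450 cr=450 sum_balances=0
After txn 2: dr=242 cr=242 sum_balances=0
After txn 3: dr=316 cr=316 sum_balances=0
After txn 4: dr=153 cr=153 sum_balances=0
After txn 5: dr=51 cr=51 sum_balances=0
After txn 6: dr=285 cr=285 sum_balances=0

Answer: ok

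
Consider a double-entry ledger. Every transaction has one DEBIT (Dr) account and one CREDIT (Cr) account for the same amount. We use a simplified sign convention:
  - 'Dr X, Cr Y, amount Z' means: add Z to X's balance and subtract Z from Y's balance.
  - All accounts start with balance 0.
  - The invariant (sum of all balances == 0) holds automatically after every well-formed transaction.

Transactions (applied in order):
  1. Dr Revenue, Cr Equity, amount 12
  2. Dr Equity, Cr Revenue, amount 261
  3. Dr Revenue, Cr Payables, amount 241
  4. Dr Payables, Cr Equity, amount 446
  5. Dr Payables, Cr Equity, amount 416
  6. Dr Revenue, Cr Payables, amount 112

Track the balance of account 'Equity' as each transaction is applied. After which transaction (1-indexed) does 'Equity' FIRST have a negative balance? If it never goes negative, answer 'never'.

After txn 1: Equity=-12

Answer: 1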